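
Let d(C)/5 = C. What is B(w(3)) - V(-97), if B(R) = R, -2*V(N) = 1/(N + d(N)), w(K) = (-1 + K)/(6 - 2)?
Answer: 581/1164 ≈ 0.49914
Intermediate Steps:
w(K) = -¼ + K/4 (w(K) = (-1 + K)/4 = (-1 + K)*(¼) = -¼ + K/4)
d(C) = 5*C
V(N) = -1/(12*N) (V(N) = -1/(2*(N + 5*N)) = -1/(6*N)/2 = -1/(12*N))
B(w(3)) - V(-97) = (-¼ + (¼)*3) - (-1)/(12*(-97)) = (-¼ + ¾) - (-1)*(-1)/(12*97) = ½ - 1*1/1164 = ½ - 1/1164 = 581/1164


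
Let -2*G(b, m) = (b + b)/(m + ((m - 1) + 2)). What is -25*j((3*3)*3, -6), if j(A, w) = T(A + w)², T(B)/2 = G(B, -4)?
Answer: -900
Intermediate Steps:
G(b, m) = -b/(1 + 2*m) (G(b, m) = -(b + b)/(2*(m + ((m - 1) + 2))) = -2*b/(2*(m + ((-1 + m) + 2))) = -2*b/(2*(m + (1 + m))) = -2*b/(2*(1 + 2*m)) = -b/(1 + 2*m))
T(B) = 2*B/7 (T(B) = 2*(-B/(1 + 2*(-4))) = 2*(-B/(1 - 8)) = 2*(-1*B/(-7)) = 2*(-1*B*(-⅐)) = 2*(B/7) = 2*B/7)
j(A, w) = (2*A/7 + 2*w/7)² (j(A, w) = (2*(A + w)/7)² = (2*A/7 + 2*w/7)²)
-25*j((3*3)*3, -6) = -100*((3*3)*3 - 6)²/49 = -100*(9*3 - 6)²/49 = -100*(27 - 6)²/49 = -100*21²/49 = -100*441/49 = -25*36 = -900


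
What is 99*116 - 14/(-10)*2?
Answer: 57434/5 ≈ 11487.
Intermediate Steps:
99*116 - 14/(-10)*2 = 11484 - 14*(-⅒)*2 = 11484 + (7/5)*2 = 11484 + 14/5 = 57434/5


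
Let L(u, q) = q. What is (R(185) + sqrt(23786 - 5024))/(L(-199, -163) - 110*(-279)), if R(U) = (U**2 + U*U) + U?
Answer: 9805/4361 + sqrt(18762)/30527 ≈ 2.2528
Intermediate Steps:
R(U) = U + 2*U**2 (R(U) = (U**2 + U**2) + U = 2*U**2 + U = U + 2*U**2)
(R(185) + sqrt(23786 - 5024))/(L(-199, -163) - 110*(-279)) = (185*(1 + 2*185) + sqrt(23786 - 5024))/(-163 - 110*(-279)) = (185*(1 + 370) + sqrt(18762))/(-163 + 30690) = (185*371 + sqrt(18762))/30527 = (68635 + sqrt(18762))*(1/30527) = 9805/4361 + sqrt(18762)/30527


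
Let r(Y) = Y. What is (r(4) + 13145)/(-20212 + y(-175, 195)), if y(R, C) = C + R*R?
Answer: 4383/3536 ≈ 1.2395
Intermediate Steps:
y(R, C) = C + R**2
(r(4) + 13145)/(-20212 + y(-175, 195)) = (4 + 13145)/(-20212 + (195 + (-175)**2)) = 13149/(-20212 + (195 + 30625)) = 13149/(-20212 + 30820) = 13149/10608 = 13149*(1/10608) = 4383/3536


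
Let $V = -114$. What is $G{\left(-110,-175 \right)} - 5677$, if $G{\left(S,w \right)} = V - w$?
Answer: $-5616$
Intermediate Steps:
$G{\left(S,w \right)} = -114 - w$
$G{\left(-110,-175 \right)} - 5677 = \left(-114 - -175\right) - 5677 = \left(-114 + 175\right) - 5677 = 61 - 5677 = -5616$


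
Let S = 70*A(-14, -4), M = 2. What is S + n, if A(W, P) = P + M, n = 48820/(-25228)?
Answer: -895185/6307 ≈ -141.94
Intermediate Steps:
n = -12205/6307 (n = 48820*(-1/25228) = -12205/6307 ≈ -1.9352)
A(W, P) = 2 + P (A(W, P) = P + 2 = 2 + P)
S = -140 (S = 70*(2 - 4) = 70*(-2) = -140)
S + n = -140 - 12205/6307 = -895185/6307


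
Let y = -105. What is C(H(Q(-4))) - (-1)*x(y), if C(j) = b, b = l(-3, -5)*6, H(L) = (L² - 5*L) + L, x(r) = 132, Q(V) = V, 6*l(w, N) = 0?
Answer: 132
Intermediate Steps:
l(w, N) = 0 (l(w, N) = (⅙)*0 = 0)
H(L) = L² - 4*L
b = 0 (b = 0*6 = 0)
C(j) = 0
C(H(Q(-4))) - (-1)*x(y) = 0 - (-1)*132 = 0 - 1*(-132) = 0 + 132 = 132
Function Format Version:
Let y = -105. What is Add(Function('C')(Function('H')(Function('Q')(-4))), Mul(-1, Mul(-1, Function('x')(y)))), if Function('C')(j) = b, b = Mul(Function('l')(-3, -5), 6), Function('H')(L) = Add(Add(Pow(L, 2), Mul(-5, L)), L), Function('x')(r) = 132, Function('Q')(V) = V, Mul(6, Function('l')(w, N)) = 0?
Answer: 132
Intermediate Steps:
Function('l')(w, N) = 0 (Function('l')(w, N) = Mul(Rational(1, 6), 0) = 0)
Function('H')(L) = Add(Pow(L, 2), Mul(-4, L))
b = 0 (b = Mul(0, 6) = 0)
Function('C')(j) = 0
Add(Function('C')(Function('H')(Function('Q')(-4))), Mul(-1, Mul(-1, Function('x')(y)))) = Add(0, Mul(-1, Mul(-1, 132))) = Add(0, Mul(-1, -132)) = Add(0, 132) = 132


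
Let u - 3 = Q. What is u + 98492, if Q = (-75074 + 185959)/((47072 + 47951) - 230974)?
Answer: 13390382860/135951 ≈ 98494.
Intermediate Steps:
Q = -110885/135951 (Q = 110885/(95023 - 230974) = 110885/(-135951) = 110885*(-1/135951) = -110885/135951 ≈ -0.81562)
u = 296968/135951 (u = 3 - 110885/135951 = 296968/135951 ≈ 2.1844)
u + 98492 = 296968/135951 + 98492 = 13390382860/135951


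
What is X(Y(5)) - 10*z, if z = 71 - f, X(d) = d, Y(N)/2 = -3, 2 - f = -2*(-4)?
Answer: -776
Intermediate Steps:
f = -6 (f = 2 - (-2)*(-4) = 2 - 1*8 = 2 - 8 = -6)
Y(N) = -6 (Y(N) = 2*(-3) = -6)
z = 77 (z = 71 - 1*(-6) = 71 + 6 = 77)
X(Y(5)) - 10*z = -6 - 10*77 = -6 - 770 = -776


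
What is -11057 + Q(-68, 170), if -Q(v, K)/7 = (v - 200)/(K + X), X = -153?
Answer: -186093/17 ≈ -10947.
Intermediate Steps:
Q(v, K) = -7*(-200 + v)/(-153 + K) (Q(v, K) = -7*(v - 200)/(K - 153) = -7*(-200 + v)/(-153 + K))
-11057 + Q(-68, 170) = -11057 + 7*(200 - 1*(-68))/(-153 + 170) = -11057 + 7*(200 + 68)/17 = -11057 + 7*(1/17)*268 = -11057 + 1876/17 = -186093/17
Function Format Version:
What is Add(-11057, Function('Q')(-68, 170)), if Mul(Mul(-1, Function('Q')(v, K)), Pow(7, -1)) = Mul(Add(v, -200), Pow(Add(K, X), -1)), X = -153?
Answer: Rational(-186093, 17) ≈ -10947.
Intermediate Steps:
Function('Q')(v, K) = Mul(-7, Pow(Add(-153, K), -1), Add(-200, v)) (Function('Q')(v, K) = Mul(-7, Mul(Add(v, -200), Pow(Add(K, -153), -1))) = Mul(-7, Mul(Add(-200, v), Pow(Add(-153, K), -1))) = Mul(-7, Mul(Pow(Add(-153, K), -1), Add(-200, v))) = Mul(-7, Pow(Add(-153, K), -1), Add(-200, v)))
Add(-11057, Function('Q')(-68, 170)) = Add(-11057, Mul(7, Pow(Add(-153, 170), -1), Add(200, Mul(-1, -68)))) = Add(-11057, Mul(7, Pow(17, -1), Add(200, 68))) = Add(-11057, Mul(7, Rational(1, 17), 268)) = Add(-11057, Rational(1876, 17)) = Rational(-186093, 17)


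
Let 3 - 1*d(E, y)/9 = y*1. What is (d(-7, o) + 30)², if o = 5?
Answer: 144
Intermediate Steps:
d(E, y) = 27 - 9*y
(d(-7, o) + 30)² = ((27 - 9*5) + 30)² = ((27 - 45) + 30)² = (-18 + 30)² = 12² = 144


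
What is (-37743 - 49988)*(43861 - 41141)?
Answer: -238628320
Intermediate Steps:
(-37743 - 49988)*(43861 - 41141) = -87731*2720 = -238628320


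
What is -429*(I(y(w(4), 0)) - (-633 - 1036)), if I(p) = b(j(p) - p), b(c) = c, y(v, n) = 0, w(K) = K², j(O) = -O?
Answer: -716001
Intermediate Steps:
I(p) = -2*p (I(p) = -p - p = -2*p)
-429*(I(y(w(4), 0)) - (-633 - 1036)) = -429*(-2*0 - (-633 - 1036)) = -429*(0 - 1*(-1669)) = -429*(0 + 1669) = -429*1669 = -716001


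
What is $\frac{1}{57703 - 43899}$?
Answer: $\frac{1}{13804} \approx 7.2443 \cdot 10^{-5}$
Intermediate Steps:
$\frac{1}{57703 - 43899} = \frac{1}{13804}$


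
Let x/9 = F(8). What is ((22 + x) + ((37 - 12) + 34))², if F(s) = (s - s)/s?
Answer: 6561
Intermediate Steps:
F(s) = 0 (F(s) = 0/s = 0)
x = 0 (x = 9*0 = 0)
((22 + x) + ((37 - 12) + 34))² = ((22 + 0) + ((37 - 12) + 34))² = (22 + (25 + 34))² = (22 + 59)² = 81² = 6561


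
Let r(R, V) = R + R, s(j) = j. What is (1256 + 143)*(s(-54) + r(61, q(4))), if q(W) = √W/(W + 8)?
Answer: 95132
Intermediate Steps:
q(W) = √W/(8 + W)
r(R, V) = 2*R
(1256 + 143)*(s(-54) + r(61, q(4))) = (1256 + 143)*(-54 + 2*61) = 1399*(-54 + 122) = 1399*68 = 95132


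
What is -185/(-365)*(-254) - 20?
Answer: -10858/73 ≈ -148.74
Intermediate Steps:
-185/(-365)*(-254) - 20 = -185*(-1/365)*(-254) - 20 = (37/73)*(-254) - 20 = -9398/73 - 20 = -10858/73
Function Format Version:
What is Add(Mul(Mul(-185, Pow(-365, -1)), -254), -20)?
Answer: Rational(-10858, 73) ≈ -148.74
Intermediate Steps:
Add(Mul(Mul(-185, Pow(-365, -1)), -254), -20) = Add(Mul(Mul(-185, Rational(-1, 365)), -254), -20) = Add(Mul(Rational(37, 73), -254), -20) = Add(Rational(-9398, 73), -20) = Rational(-10858, 73)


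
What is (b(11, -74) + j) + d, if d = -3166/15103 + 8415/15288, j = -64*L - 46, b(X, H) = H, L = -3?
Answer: 5567701915/76964888 ≈ 72.341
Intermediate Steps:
j = 146 (j = -64*(-3) - 46 = 192 - 46 = 146)
d = 26229979/76964888 (d = -3166*1/15103 + 8415*(1/15288) = -3166/15103 + 2805/5096 = 26229979/76964888 ≈ 0.34080)
(b(11, -74) + j) + d = (-74 + 146) + 26229979/76964888 = 72 + 26229979/76964888 = 5567701915/76964888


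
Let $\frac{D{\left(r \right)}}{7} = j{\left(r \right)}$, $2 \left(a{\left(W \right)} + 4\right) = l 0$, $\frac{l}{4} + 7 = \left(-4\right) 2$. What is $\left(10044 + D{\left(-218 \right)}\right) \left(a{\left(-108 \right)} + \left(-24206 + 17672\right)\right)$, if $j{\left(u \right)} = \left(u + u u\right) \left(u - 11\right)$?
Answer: $495720797012$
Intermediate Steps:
$l = -60$ ($l = -28 + 4 \left(\left(-4\right) 2\right) = -28 + 4 \left(-8\right) = -28 - 32 = -60$)
$a{\left(W \right)} = -4$ ($a{\left(W \right)} = -4 + \frac{\left(-60\right) 0}{2} = -4 + \frac{1}{2} \cdot 0 = -4 + 0 = -4$)
$j{\left(u \right)} = \left(-11 + u\right) \left(u + u^{2}\right)$ ($j{\left(u \right)} = \left(u + u^{2}\right) \left(-11 + u\right) = \left(-11 + u\right) \left(u + u^{2}\right)$)
$D{\left(r \right)} = 7 r \left(-11 + r^{2} - 10 r\right)$
$\left(10044 + D{\left(-218 \right)}\right) \left(a{\left(-108 \right)} + \left(-24206 + 17672\right)\right) = \left(10044 + 7 \left(-218\right) \left(-11 + \left(-218\right)^{2} - -2180\right)\right) \left(-4 + \left(-24206 + 17672\right)\right) = \left(10044 + 7 \left(-218\right) \left(-11 + 47524 + 2180\right)\right) \left(-4 - 6534\right) = \left(10044 + 7 \left(-218\right) 49693\right) \left(-6538\right) = \left(10044 - 75831518\right) \left(-6538\right) = \left(-75821474\right) \left(-6538\right) = 495720797012$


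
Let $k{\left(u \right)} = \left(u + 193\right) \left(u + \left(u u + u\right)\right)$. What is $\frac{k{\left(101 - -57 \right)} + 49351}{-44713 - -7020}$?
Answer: $- \frac{8922631}{37693} \approx -236.72$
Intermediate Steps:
$k{\left(u \right)} = \left(193 + u\right) \left(u^{2} + 2 u\right)$ ($k{\left(u \right)} = \left(193 + u\right) \left(u + \left(u^{2} + u\right)\right) = \left(193 + u\right) \left(u + \left(u + u^{2}\right)\right) = \left(193 + u\right) \left(u^{2} + 2 u\right)$)
$\frac{k{\left(101 - -57 \right)} + 49351}{-44713 - -7020} = \frac{\left(101 - -57\right) \left(386 + \left(101 - -57\right)^{2} + 195 \left(101 - -57\right)\right) + 49351}{-44713 - -7020} = \frac{\left(101 + 57\right) \left(386 + \left(101 + 57\right)^{2} + 195 \left(101 + 57\right)\right) + 49351}{-44713 + 7020} = \frac{158 \left(386 + 158^{2} + 195 \cdot 158\right) + 49351}{-37693} = \left(158 \left(386 + 24964 + 30810\right) + 49351\right) \left(- \frac{1}{37693}\right) = \left(158 \cdot 56160 + 49351\right) \left(- \frac{1}{37693}\right) = \left(8873280 + 49351\right) \left(- \frac{1}{37693}\right) = 8922631 \left(- \frac{1}{37693}\right) = - \frac{8922631}{37693}$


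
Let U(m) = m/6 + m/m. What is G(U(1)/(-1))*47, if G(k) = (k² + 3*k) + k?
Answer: -5593/36 ≈ -155.36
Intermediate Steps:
U(m) = 1 + m/6 (U(m) = m*(⅙) + 1 = m/6 + 1 = 1 + m/6)
G(k) = k² + 4*k
G(U(1)/(-1))*47 = (((1 + (⅙)*1)/(-1))*(4 + (1 + (⅙)*1)/(-1)))*47 = (((1 + ⅙)*(-1))*(4 + (1 + ⅙)*(-1)))*47 = (((7/6)*(-1))*(4 + (7/6)*(-1)))*47 = -7*(4 - 7/6)/6*47 = -7/6*17/6*47 = -119/36*47 = -5593/36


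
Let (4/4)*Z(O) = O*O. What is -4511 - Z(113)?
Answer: -17280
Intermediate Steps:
Z(O) = O² (Z(O) = O*O = O²)
-4511 - Z(113) = -4511 - 1*113² = -4511 - 1*12769 = -4511 - 12769 = -17280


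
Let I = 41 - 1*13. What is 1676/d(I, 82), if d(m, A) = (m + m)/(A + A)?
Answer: 34358/7 ≈ 4908.3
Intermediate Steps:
I = 28 (I = 41 - 13 = 28)
d(m, A) = m/A (d(m, A) = (2*m)/((2*A)) = (2*m)*(1/(2*A)) = m/A)
1676/d(I, 82) = 1676/((28/82)) = 1676/((28*(1/82))) = 1676/(14/41) = 1676*(41/14) = 34358/7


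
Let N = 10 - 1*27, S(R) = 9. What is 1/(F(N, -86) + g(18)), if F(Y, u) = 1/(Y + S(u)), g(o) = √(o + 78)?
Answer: 8/6143 + 256*√6/6143 ≈ 0.10338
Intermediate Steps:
g(o) = √(78 + o)
N = -17 (N = 10 - 27 = -17)
F(Y, u) = 1/(9 + Y) (F(Y, u) = 1/(Y + 9) = 1/(9 + Y))
1/(F(N, -86) + g(18)) = 1/(1/(9 - 17) + √(78 + 18)) = 1/(1/(-8) + √96) = 1/(-⅛ + 4*√6)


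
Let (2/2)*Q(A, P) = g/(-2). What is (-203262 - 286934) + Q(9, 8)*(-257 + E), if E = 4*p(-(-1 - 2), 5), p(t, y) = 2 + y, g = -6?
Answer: -490883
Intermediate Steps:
Q(A, P) = 3 (Q(A, P) = -6/(-2) = -6*(-½) = 3)
E = 28 (E = 4*(2 + 5) = 4*7 = 28)
(-203262 - 286934) + Q(9, 8)*(-257 + E) = (-203262 - 286934) + 3*(-257 + 28) = -490196 + 3*(-229) = -490196 - 687 = -490883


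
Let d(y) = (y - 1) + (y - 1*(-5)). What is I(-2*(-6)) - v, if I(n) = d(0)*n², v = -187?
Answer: 763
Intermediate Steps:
d(y) = 4 + 2*y (d(y) = (-1 + y) + (y + 5) = (-1 + y) + (5 + y) = 4 + 2*y)
I(n) = 4*n² (I(n) = (4 + 2*0)*n² = (4 + 0)*n² = 4*n²)
I(-2*(-6)) - v = 4*(-2*(-6))² - 1*(-187) = 4*12² + 187 = 4*144 + 187 = 576 + 187 = 763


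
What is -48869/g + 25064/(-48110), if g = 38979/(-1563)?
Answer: 612295488919/312546615 ≈ 1959.1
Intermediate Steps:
g = -12993/521 (g = 38979*(-1/1563) = -12993/521 ≈ -24.939)
-48869/g + 25064/(-48110) = -48869/(-12993/521) + 25064/(-48110) = -48869*(-521/12993) + 25064*(-1/48110) = 25460749/12993 - 12532/24055 = 612295488919/312546615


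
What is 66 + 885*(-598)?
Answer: -529164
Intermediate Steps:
66 + 885*(-598) = 66 - 529230 = -529164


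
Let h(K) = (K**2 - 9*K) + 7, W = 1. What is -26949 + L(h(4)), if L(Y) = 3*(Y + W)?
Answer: -26985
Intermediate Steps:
h(K) = 7 + K**2 - 9*K
L(Y) = 3 + 3*Y (L(Y) = 3*(Y + 1) = 3*(1 + Y) = 3 + 3*Y)
-26949 + L(h(4)) = -26949 + (3 + 3*(7 + 4**2 - 9*4)) = -26949 + (3 + 3*(7 + 16 - 36)) = -26949 + (3 + 3*(-13)) = -26949 + (3 - 39) = -26949 - 36 = -26985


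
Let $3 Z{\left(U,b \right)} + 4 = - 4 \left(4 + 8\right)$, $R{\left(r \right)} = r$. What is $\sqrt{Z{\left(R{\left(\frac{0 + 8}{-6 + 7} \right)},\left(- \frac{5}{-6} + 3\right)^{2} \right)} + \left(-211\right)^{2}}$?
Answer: $\frac{\sqrt{400533}}{3} \approx 210.96$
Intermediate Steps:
$Z{\left(U,b \right)} = - \frac{52}{3}$ ($Z{\left(U,b \right)} = - \frac{4}{3} + \frac{\left(-4\right) \left(4 + 8\right)}{3} = - \frac{4}{3} + \frac{\left(-4\right) 12}{3} = - \frac{4}{3} + \frac{1}{3} \left(-48\right) = - \frac{4}{3} - 16 = - \frac{52}{3}$)
$\sqrt{Z{\left(R{\left(\frac{0 + 8}{-6 + 7} \right)},\left(- \frac{5}{-6} + 3\right)^{2} \right)} + \left(-211\right)^{2}} = \sqrt{- \frac{52}{3} + \left(-211\right)^{2}} = \sqrt{- \frac{52}{3} + 44521} = \sqrt{\frac{133511}{3}} = \frac{\sqrt{400533}}{3}$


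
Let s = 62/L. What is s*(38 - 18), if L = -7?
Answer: -1240/7 ≈ -177.14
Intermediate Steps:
s = -62/7 (s = 62/(-7) = 62*(-⅐) = -62/7 ≈ -8.8571)
s*(38 - 18) = -62*(38 - 18)/7 = -62/7*20 = -1240/7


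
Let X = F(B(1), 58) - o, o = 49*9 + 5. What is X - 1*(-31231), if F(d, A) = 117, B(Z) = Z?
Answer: 30902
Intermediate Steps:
o = 446 (o = 441 + 5 = 446)
X = -329 (X = 117 - 1*446 = 117 - 446 = -329)
X - 1*(-31231) = -329 - 1*(-31231) = -329 + 31231 = 30902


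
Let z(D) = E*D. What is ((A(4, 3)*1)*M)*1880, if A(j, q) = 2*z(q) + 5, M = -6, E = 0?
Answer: -56400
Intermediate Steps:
z(D) = 0 (z(D) = 0*D = 0)
A(j, q) = 5 (A(j, q) = 2*0 + 5 = 0 + 5 = 5)
((A(4, 3)*1)*M)*1880 = ((5*1)*(-6))*1880 = (5*(-6))*1880 = -30*1880 = -56400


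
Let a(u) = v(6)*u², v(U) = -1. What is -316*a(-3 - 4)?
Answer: 15484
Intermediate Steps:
a(u) = -u²
-316*a(-3 - 4) = -(-316)*(-3 - 4)² = -(-316)*(-7)² = -(-316)*49 = -316*(-49) = 15484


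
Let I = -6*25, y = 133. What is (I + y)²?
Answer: 289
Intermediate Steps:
I = -150
(I + y)² = (-150 + 133)² = (-17)² = 289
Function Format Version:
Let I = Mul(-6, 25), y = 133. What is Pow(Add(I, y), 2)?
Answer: 289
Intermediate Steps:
I = -150
Pow(Add(I, y), 2) = Pow(Add(-150, 133), 2) = Pow(-17, 2) = 289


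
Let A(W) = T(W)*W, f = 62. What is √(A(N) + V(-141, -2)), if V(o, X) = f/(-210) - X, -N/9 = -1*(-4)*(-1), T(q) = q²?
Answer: √514401195/105 ≈ 216.00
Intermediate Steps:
N = 36 (N = -9*(-1*(-4))*(-1) = -36*(-1) = -9*(-4) = 36)
V(o, X) = -31/105 - X (V(o, X) = 62/(-210) - X = 62*(-1/210) - X = -31/105 - X)
A(W) = W³ (A(W) = W²*W = W³)
√(A(N) + V(-141, -2)) = √(36³ + (-31/105 - 1*(-2))) = √(46656 + (-31/105 + 2)) = √(46656 + 179/105) = √(4899059/105) = √514401195/105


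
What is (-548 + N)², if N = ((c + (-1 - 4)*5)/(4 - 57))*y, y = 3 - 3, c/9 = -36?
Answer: 300304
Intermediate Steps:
c = -324 (c = 9*(-36) = -324)
y = 0
N = 0 (N = ((-324 + (-1 - 4)*5)/(4 - 57))*0 = ((-324 - 5*5)/(-53))*0 = ((-324 - 25)*(-1/53))*0 = -349*(-1/53)*0 = (349/53)*0 = 0)
(-548 + N)² = (-548 + 0)² = (-548)² = 300304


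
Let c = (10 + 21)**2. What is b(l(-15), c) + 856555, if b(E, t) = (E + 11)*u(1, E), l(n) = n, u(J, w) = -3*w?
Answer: 856375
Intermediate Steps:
c = 961 (c = 31**2 = 961)
b(E, t) = -3*E*(11 + E) (b(E, t) = (E + 11)*(-3*E) = (11 + E)*(-3*E) = -3*E*(11 + E))
b(l(-15), c) + 856555 = -3*(-15)*(11 - 15) + 856555 = -3*(-15)*(-4) + 856555 = -180 + 856555 = 856375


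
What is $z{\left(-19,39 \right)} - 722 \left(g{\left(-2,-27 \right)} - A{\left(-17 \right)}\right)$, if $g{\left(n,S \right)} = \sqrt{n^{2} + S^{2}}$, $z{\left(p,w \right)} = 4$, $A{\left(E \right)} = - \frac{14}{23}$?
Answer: $- \frac{10016}{23} - 722 \sqrt{733} \approx -19983.0$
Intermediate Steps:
$A{\left(E \right)} = - \frac{14}{23}$ ($A{\left(E \right)} = \left(-14\right) \frac{1}{23} = - \frac{14}{23}$)
$g{\left(n,S \right)} = \sqrt{S^{2} + n^{2}}$
$z{\left(-19,39 \right)} - 722 \left(g{\left(-2,-27 \right)} - A{\left(-17 \right)}\right) = 4 - 722 \left(\sqrt{\left(-27\right)^{2} + \left(-2\right)^{2}} - - \frac{14}{23}\right) = 4 - 722 \left(\sqrt{729 + 4} + \frac{14}{23}\right) = 4 - 722 \left(\sqrt{733} + \frac{14}{23}\right) = 4 - 722 \left(\frac{14}{23} + \sqrt{733}\right) = 4 - \left(\frac{10108}{23} + 722 \sqrt{733}\right) = - \frac{10016}{23} - 722 \sqrt{733}$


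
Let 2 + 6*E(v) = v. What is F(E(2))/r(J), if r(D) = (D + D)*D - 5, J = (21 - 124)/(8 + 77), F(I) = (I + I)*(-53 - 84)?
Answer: 0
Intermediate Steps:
E(v) = -1/3 + v/6
F(I) = -274*I (F(I) = (2*I)*(-137) = -274*I)
J = -103/85 ≈ -1.2118
r(D) = -5 + 2*D**2 (r(D) = (2*D)*D - 5 = 2*D**2 - 5 = -5 + 2*D**2)
F(E(2))/r(J) = (-274*(-1/3 + (1/6)*2))/(-5 + 2*(-103/85)**2) = (-274*(-1/3 + 1/3))/(-5 + 2*(10609/7225)) = (-274*0)/(-5 + 21218/7225) = 0/(-14907/7225) = 0*(-7225/14907) = 0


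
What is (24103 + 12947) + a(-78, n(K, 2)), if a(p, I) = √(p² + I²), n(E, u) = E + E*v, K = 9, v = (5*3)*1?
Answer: 37050 + 6*√745 ≈ 37214.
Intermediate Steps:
v = 15 (v = 15*1 = 15)
n(E, u) = 16*E (n(E, u) = E + E*15 = E + 15*E = 16*E)
a(p, I) = √(I² + p²)
(24103 + 12947) + a(-78, n(K, 2)) = (24103 + 12947) + √((16*9)² + (-78)²) = 37050 + √(144² + 6084) = 37050 + √(20736 + 6084) = 37050 + √26820 = 37050 + 6*√745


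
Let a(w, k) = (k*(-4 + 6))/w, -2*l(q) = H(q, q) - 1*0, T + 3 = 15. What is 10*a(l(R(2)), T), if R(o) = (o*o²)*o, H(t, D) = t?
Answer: -30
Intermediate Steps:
T = 12 (T = -3 + 15 = 12)
R(o) = o⁴ (R(o) = o³*o = o⁴)
l(q) = -q/2 (l(q) = -(q - 1*0)/2 = -(q + 0)/2 = -q/2)
a(w, k) = 2*k/w (a(w, k) = (k*2)/w = (2*k)/w = 2*k/w)
10*a(l(R(2)), T) = 10*(2*12/(-½*2⁴)) = 10*(2*12/(-½*16)) = 10*(2*12/(-8)) = 10*(2*12*(-⅛)) = 10*(-3) = -30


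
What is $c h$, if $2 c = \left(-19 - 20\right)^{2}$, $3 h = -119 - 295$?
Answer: $-104949$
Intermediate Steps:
$h = -138$ ($h = \frac{-119 - 295}{3} = \frac{1}{3} \left(-414\right) = -138$)
$c = \frac{1521}{2}$ ($c = \frac{\left(-19 - 20\right)^{2}}{2} = \frac{\left(-39\right)^{2}}{2} = \frac{1}{2} \cdot 1521 = \frac{1521}{2} \approx 760.5$)
$c h = \frac{1521}{2} \left(-138\right) = -104949$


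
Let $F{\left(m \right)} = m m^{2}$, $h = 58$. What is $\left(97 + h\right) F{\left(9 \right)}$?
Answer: $112995$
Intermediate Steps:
$F{\left(m \right)} = m^{3}$
$\left(97 + h\right) F{\left(9 \right)} = \left(97 + 58\right) 9^{3} = 155 \cdot 729 = 112995$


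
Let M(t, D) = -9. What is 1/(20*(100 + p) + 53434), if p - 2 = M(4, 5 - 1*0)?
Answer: 1/55294 ≈ 1.8085e-5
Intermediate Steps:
p = -7 (p = 2 - 9 = -7)
1/(20*(100 + p) + 53434) = 1/(20*(100 - 7) + 53434) = 1/(20*93 + 53434) = 1/(1860 + 53434) = 1/55294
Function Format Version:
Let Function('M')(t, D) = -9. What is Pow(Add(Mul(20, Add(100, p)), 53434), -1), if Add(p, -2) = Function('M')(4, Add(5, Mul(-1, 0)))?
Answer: Rational(1, 55294) ≈ 1.8085e-5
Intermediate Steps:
p = -7 (p = Add(2, -9) = -7)
Pow(Add(Mul(20, Add(100, p)), 53434), -1) = Pow(Add(Mul(20, Add(100, -7)), 53434), -1) = Pow(Add(Mul(20, 93), 53434), -1) = Pow(Add(1860, 53434), -1) = Pow(55294, -1) = Rational(1, 55294)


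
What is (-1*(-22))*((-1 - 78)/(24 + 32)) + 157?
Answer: 3527/28 ≈ 125.96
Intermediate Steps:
(-1*(-22))*((-1 - 78)/(24 + 32)) + 157 = 22*(-79/56) + 157 = -869/28 + 157 = 3527/28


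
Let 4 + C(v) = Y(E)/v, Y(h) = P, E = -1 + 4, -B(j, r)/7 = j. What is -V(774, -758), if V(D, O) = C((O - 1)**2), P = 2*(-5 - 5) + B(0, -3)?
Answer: 2304344/576081 ≈ 4.0000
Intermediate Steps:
B(j, r) = -7*j
E = 3
P = -20 (P = 2*(-5 - 5) - 7*0 = 2*(-10) + 0 = -20 + 0 = -20)
Y(h) = -20
C(v) = -4 - 20/v
V(D, O) = -4 - 20/(-1 + O)**2 (V(D, O) = -4 - 20/(O - 1)**2 = -4 - 20/(-1 + O)**2)
-V(774, -758) = -(-4 - 20/(-1 - 758)**2) = -(-4 - 20/(-759)**2) = -(-4 - 20*1/576081) = -(-4 - 20/576081) = -1*(-2304344/576081) = 2304344/576081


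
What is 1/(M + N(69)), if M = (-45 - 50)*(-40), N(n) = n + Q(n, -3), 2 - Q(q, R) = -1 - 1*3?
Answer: 1/3875 ≈ 0.00025806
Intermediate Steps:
Q(q, R) = 6 (Q(q, R) = 2 - (-1 - 1*3) = 2 - (-1 - 3) = 2 - 1*(-4) = 2 + 4 = 6)
N(n) = 6 + n (N(n) = n + 6 = 6 + n)
M = 3800 (M = -95*(-40) = 3800)
1/(M + N(69)) = 1/(3800 + (6 + 69)) = 1/(3800 + 75) = 1/3875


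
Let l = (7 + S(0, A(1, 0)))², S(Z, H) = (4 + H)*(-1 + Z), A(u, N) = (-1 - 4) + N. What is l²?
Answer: 4096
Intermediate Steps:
A(u, N) = -5 + N
S(Z, H) = (-1 + Z)*(4 + H)
l = 64 (l = (7 + (-4 - (-5 + 0) + 4*0 + (-5 + 0)*0))² = (7 + (-4 - 1*(-5) + 0 - 5*0))² = (7 + (-4 + 5 + 0 + 0))² = (7 + 1)² = 8² = 64)
l² = 64² = 4096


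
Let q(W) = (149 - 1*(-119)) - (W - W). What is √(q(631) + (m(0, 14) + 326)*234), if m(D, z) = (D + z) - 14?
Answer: 2*√19138 ≈ 276.68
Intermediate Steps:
m(D, z) = -14 + D + z
q(W) = 268 (q(W) = (149 + 119) - 1*0 = 268 + 0 = 268)
√(q(631) + (m(0, 14) + 326)*234) = √(268 + ((-14 + 0 + 14) + 326)*234) = √(268 + (0 + 326)*234) = √(268 + 326*234) = √(268 + 76284) = √76552 = 2*√19138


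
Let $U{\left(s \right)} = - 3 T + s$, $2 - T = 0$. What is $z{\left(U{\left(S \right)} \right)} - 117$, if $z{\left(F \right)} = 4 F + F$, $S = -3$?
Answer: $-162$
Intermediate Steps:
$T = 2$ ($T = 2 - 0 = 2 + 0 = 2$)
$U{\left(s \right)} = -6 + s$ ($U{\left(s \right)} = \left(-3\right) 2 + s = -6 + s$)
$z{\left(F \right)} = 5 F$
$z{\left(U{\left(S \right)} \right)} - 117 = 5 \left(-6 - 3\right) - 117 = 5 \left(-9\right) - 117 = -45 - 117 = -162$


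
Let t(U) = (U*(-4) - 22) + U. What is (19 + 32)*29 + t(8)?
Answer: 1433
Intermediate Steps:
t(U) = -22 - 3*U (t(U) = (-4*U - 22) + U = (-22 - 4*U) + U = -22 - 3*U)
(19 + 32)*29 + t(8) = (19 + 32)*29 + (-22 - 3*8) = 51*29 + (-22 - 24) = 1479 - 46 = 1433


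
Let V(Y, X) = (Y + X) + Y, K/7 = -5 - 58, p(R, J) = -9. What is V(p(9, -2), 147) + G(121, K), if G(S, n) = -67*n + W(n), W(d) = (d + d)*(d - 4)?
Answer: 422166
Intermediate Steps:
W(d) = 2*d*(-4 + d) (W(d) = (2*d)*(-4 + d) = 2*d*(-4 + d))
K = -441 (K = 7*(-5 - 58) = 7*(-63) = -441)
V(Y, X) = X + 2*Y (V(Y, X) = (X + Y) + Y = X + 2*Y)
G(S, n) = -67*n + 2*n*(-4 + n)
V(p(9, -2), 147) + G(121, K) = (147 + 2*(-9)) - 441*(-75 + 2*(-441)) = (147 - 18) - 441*(-75 - 882) = 129 - 441*(-957) = 129 + 422037 = 422166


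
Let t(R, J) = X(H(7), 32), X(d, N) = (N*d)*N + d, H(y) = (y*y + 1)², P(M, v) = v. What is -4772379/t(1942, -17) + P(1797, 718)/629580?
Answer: -150137724791/80664937500 ≈ -1.8613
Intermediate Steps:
H(y) = (1 + y²)² (H(y) = (y² + 1)² = (1 + y²)²)
X(d, N) = d + d*N² (X(d, N) = d*N² + d = d + d*N²)
t(R, J) = 2562500 (t(R, J) = (1 + 7²)²*(1 + 32²) = (1 + 49)²*(1 + 1024) = 50²*1025 = 2500*1025 = 2562500)
-4772379/t(1942, -17) + P(1797, 718)/629580 = -4772379/2562500 + 718/629580 = -4772379*1/2562500 + 718*(1/629580) = -4772379/2562500 + 359/314790 = -150137724791/80664937500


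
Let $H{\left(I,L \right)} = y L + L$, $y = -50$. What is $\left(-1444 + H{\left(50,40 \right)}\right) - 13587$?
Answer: $-16991$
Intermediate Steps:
$H{\left(I,L \right)} = - 49 L$ ($H{\left(I,L \right)} = - 50 L + L = - 49 L$)
$\left(-1444 + H{\left(50,40 \right)}\right) - 13587 = \left(-1444 - 1960\right) - 13587 = -3404 - 13587 = -16991$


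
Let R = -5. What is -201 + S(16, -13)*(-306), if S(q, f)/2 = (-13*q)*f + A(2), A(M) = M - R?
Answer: -1659333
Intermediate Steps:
A(M) = 5 + M (A(M) = M - 1*(-5) = M + 5 = 5 + M)
S(q, f) = 14 - 26*f*q (S(q, f) = 2*((-13*q)*f + (5 + 2)) = 2*(-13*f*q + 7) = 2*(7 - 13*f*q) = 14 - 26*f*q)
-201 + S(16, -13)*(-306) = -201 + (14 - 26*(-13)*16)*(-306) = -201 + (14 + 5408)*(-306) = -201 + 5422*(-306) = -201 - 1659132 = -1659333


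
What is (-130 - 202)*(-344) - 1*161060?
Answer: -46852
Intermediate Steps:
(-130 - 202)*(-344) - 1*161060 = -332*(-344) - 161060 = 114208 - 161060 = -46852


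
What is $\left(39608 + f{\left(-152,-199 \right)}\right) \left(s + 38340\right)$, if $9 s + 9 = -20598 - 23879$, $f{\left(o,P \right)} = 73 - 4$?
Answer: $\frac{11925874598}{9} \approx 1.3251 \cdot 10^{9}$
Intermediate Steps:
$f{\left(o,P \right)} = 69$
$s = - \frac{44486}{9}$ ($s = -1 + \frac{-20598 - 23879}{9} = -1 + \frac{1}{9} \left(-44477\right) = -1 - \frac{44477}{9} = - \frac{44486}{9} \approx -4942.9$)
$\left(39608 + f{\left(-152,-199 \right)}\right) \left(s + 38340\right) = \left(39608 + 69\right) \left(- \frac{44486}{9} + 38340\right) = 39677 \cdot \frac{300574}{9} = \frac{11925874598}{9}$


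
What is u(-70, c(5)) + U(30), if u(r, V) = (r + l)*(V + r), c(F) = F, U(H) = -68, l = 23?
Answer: 2987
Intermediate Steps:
u(r, V) = (23 + r)*(V + r) (u(r, V) = (r + 23)*(V + r) = (23 + r)*(V + r))
u(-70, c(5)) + U(30) = ((-70)**2 + 23*5 + 23*(-70) + 5*(-70)) - 68 = (4900 + 115 - 1610 - 350) - 68 = 3055 - 68 = 2987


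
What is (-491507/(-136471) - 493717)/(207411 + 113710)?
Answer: -67377561200/43823703991 ≈ -1.5375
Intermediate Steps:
(-491507/(-136471) - 493717)/(207411 + 113710) = (-491507*(-1/136471) - 493717)/321121 = (491507/136471 - 493717)*(1/321121) = -67377561200/136471*1/321121 = -67377561200/43823703991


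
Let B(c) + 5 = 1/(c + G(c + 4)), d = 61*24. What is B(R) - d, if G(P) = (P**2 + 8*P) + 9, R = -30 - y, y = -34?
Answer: -207128/141 ≈ -1469.0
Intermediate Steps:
d = 1464
R = 4 (R = -30 - 1*(-34) = -30 + 34 = 4)
G(P) = 9 + P**2 + 8*P
B(c) = -5 + 1/(41 + (4 + c)**2 + 9*c) (B(c) = -5 + 1/(c + (9 + (c + 4)**2 + 8*(c + 4))) = -5 + 1/(c + (9 + (4 + c)**2 + 8*(4 + c))) = -5 + 1/(c + (9 + (4 + c)**2 + (32 + 8*c))) = -5 + 1/(c + (41 + (4 + c)**2 + 8*c)) = -5 + 1/(41 + (4 + c)**2 + 9*c))
B(R) - d = (-284 - 85*4 - 5*4**2)/(57 + 4**2 + 17*4) - 1*1464 = (-284 - 340 - 5*16)/(57 + 16 + 68) - 1464 = (-284 - 340 - 80)/141 - 1464 = (1/141)*(-704) - 1464 = -704/141 - 1464 = -207128/141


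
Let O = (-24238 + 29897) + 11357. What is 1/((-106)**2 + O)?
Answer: 1/28252 ≈ 3.5396e-5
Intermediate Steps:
O = 17016 (O = 5659 + 11357 = 17016)
1/((-106)**2 + O) = 1/((-106)**2 + 17016) = 1/(11236 + 17016) = 1/28252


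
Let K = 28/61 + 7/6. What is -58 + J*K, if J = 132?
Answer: 9552/61 ≈ 156.59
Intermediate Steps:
K = 595/366 (K = 28*(1/61) + 7*(⅙) = 28/61 + 7/6 = 595/366 ≈ 1.6257)
-58 + J*K = -58 + 132*(595/366) = -58 + 13090/61 = 9552/61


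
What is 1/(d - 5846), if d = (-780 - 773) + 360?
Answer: -1/7039 ≈ -0.00014207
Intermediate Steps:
d = -1193 (d = -1553 + 360 = -1193)
1/(d - 5846) = 1/(-1193 - 5846) = 1/(-7039) = -1/7039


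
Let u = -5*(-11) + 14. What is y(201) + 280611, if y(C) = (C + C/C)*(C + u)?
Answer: 335151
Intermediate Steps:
u = 69 (u = 55 + 14 = 69)
y(C) = (1 + C)*(69 + C) (y(C) = (C + C/C)*(C + 69) = (C + 1)*(69 + C) = (1 + C)*(69 + C))
y(201) + 280611 = (69 + 201**2 + 70*201) + 280611 = (69 + 40401 + 14070) + 280611 = 54540 + 280611 = 335151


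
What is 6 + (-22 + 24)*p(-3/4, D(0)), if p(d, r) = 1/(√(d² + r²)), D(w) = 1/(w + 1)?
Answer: 38/5 ≈ 7.6000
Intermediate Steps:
D(w) = 1/(1 + w)
p(d, r) = (d² + r²)^(-½)
6 + (-22 + 24)*p(-3/4, D(0)) = 6 + (-22 + 24)/√((-3/4)² + (1/(1 + 0))²) = 6 + 2/√((-3*¼)² + (1/1)²) = 6 + 2/√((-¾)² + 1²) = 6 + 2/√(9/16 + 1) = 6 + 2/√(25/16) = 6 + 2*(⅘) = 6 + 8/5 = 38/5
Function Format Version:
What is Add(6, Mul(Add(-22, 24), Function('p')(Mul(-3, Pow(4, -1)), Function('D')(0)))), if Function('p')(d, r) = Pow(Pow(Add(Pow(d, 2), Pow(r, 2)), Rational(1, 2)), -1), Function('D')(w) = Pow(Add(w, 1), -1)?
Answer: Rational(38, 5) ≈ 7.6000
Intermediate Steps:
Function('D')(w) = Pow(Add(1, w), -1)
Function('p')(d, r) = Pow(Add(Pow(d, 2), Pow(r, 2)), Rational(-1, 2))
Add(6, Mul(Add(-22, 24), Function('p')(Mul(-3, Pow(4, -1)), Function('D')(0)))) = Add(6, Mul(Add(-22, 24), Pow(Add(Pow(Mul(-3, Pow(4, -1)), 2), Pow(Pow(Add(1, 0), -1), 2)), Rational(-1, 2)))) = Add(6, Mul(2, Pow(Add(Pow(Mul(-3, Rational(1, 4)), 2), Pow(Pow(1, -1), 2)), Rational(-1, 2)))) = Add(6, Mul(2, Pow(Add(Pow(Rational(-3, 4), 2), Pow(1, 2)), Rational(-1, 2)))) = Add(6, Mul(2, Pow(Add(Rational(9, 16), 1), Rational(-1, 2)))) = Add(6, Mul(2, Pow(Rational(25, 16), Rational(-1, 2)))) = Add(6, Mul(2, Rational(4, 5))) = Add(6, Rational(8, 5)) = Rational(38, 5)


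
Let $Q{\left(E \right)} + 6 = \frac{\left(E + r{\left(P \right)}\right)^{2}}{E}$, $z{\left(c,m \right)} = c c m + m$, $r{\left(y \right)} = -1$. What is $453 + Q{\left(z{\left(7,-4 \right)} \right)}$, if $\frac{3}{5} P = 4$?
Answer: $\frac{48999}{200} \approx 245.0$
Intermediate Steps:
$P = \frac{20}{3}$ ($P = \frac{5}{3} \cdot 4 = \frac{20}{3} \approx 6.6667$)
$z{\left(c,m \right)} = m + m c^{2}$ ($z{\left(c,m \right)} = c^{2} m + m = m c^{2} + m = m + m c^{2}$)
$Q{\left(E \right)} = -6 + \frac{\left(-1 + E\right)^{2}}{E}$ ($Q{\left(E \right)} = -6 + \frac{\left(E - 1\right)^{2}}{E} = -6 + \frac{\left(-1 + E\right)^{2}}{E}$)
$453 + Q{\left(z{\left(7,-4 \right)} \right)} = 453 + \left(-6 + \frac{\left(-1 - 4 \left(1 + 7^{2}\right)\right)^{2}}{\left(-4\right) \left(1 + 7^{2}\right)}\right) = 453 + \left(-6 + \frac{\left(-1 - 4 \left(1 + 49\right)\right)^{2}}{\left(-4\right) \left(1 + 49\right)}\right) = 453 + \left(-6 + \frac{\left(-1 - 200\right)^{2}}{\left(-4\right) 50}\right) = 453 + \left(-6 + \frac{\left(-1 - 200\right)^{2}}{-200}\right) = 453 - \left(6 + \frac{\left(-201\right)^{2}}{200}\right) = 453 - \frac{41601}{200} = \frac{48999}{200}$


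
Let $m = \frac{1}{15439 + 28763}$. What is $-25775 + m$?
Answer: $- \frac{1139306549}{44202} \approx -25775.0$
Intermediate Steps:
$m = \frac{1}{44202} \approx 2.2623 \cdot 10^{-5}$
$-25775 + m = -25775 + \frac{1}{44202} = - \frac{1139306549}{44202}$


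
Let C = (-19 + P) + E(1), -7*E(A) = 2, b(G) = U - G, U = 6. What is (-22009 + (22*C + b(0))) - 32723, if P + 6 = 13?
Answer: -384974/7 ≈ -54996.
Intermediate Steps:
b(G) = 6 - G
E(A) = -2/7 (E(A) = -⅐*2 = -2/7)
P = 7 (P = -6 + 13 = 7)
C = -86/7 (C = (-19 + 7) - 2/7 = -12 - 2/7 = -86/7 ≈ -12.286)
(-22009 + (22*C + b(0))) - 32723 = (-22009 + (22*(-86/7) + (6 - 1*0))) - 32723 = (-22009 + (-1892/7 + (6 + 0))) - 32723 = (-22009 + (-1892/7 + 6)) - 32723 = (-22009 - 1850/7) - 32723 = -155913/7 - 32723 = -384974/7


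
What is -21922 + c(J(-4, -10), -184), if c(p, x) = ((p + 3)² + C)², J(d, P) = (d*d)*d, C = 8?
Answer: 13883519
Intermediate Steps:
J(d, P) = d³ (J(d, P) = d²*d = d³)
c(p, x) = (8 + (3 + p)²)² (c(p, x) = ((p + 3)² + 8)² = ((3 + p)² + 8)² = (8 + (3 + p)²)²)
-21922 + c(J(-4, -10), -184) = -21922 + (8 + (3 + (-4)³)²)² = -21922 + (8 + (3 - 64)²)² = -21922 + (8 + (-61)²)² = -21922 + (8 + 3721)² = -21922 + 3729² = -21922 + 13905441 = 13883519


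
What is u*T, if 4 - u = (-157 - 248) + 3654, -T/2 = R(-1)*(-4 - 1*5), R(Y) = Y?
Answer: 58410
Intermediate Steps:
T = -18 (T = -(-2)*(-4 - 1*5) = -(-2)*(-4 - 5) = -(-2)*(-9) = -2*9 = -18)
u = -3245 (u = 4 - ((-157 - 248) + 3654) = 4 - (-405 + 3654) = 4 - 1*3249 = 4 - 3249 = -3245)
u*T = -3245*(-18) = 58410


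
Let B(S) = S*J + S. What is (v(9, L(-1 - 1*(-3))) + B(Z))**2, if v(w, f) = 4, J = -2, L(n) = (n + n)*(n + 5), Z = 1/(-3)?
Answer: 169/9 ≈ 18.778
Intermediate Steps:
Z = -1/3 (Z = 1*(-1/3) = -1/3 ≈ -0.33333)
L(n) = 2*n*(5 + n) (L(n) = (2*n)*(5 + n) = 2*n*(5 + n))
B(S) = -S (B(S) = S*(-2) + S = -2*S + S = -S)
(v(9, L(-1 - 1*(-3))) + B(Z))**2 = (4 - 1*(-1/3))**2 = (4 + 1/3)**2 = (13/3)**2 = 169/9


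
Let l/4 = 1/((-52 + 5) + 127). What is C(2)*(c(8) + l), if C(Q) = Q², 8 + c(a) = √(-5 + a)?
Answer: -159/5 + 4*√3 ≈ -24.872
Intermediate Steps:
c(a) = -8 + √(-5 + a)
l = 1/20 (l = 4/((-52 + 5) + 127) = 4/(-47 + 127) = 4/80 = 4*(1/80) = 1/20 ≈ 0.050000)
C(2)*(c(8) + l) = 2²*((-8 + √(-5 + 8)) + 1/20) = 4*((-8 + √3) + 1/20) = 4*(-159/20 + √3) = -159/5 + 4*√3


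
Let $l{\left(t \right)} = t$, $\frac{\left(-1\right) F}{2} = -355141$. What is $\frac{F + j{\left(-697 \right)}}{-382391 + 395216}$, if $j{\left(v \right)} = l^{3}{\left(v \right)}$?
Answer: $- \frac{337898591}{12825} \approx -26347.0$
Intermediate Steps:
$F = 710282$ ($F = \left(-2\right) \left(-355141\right) = 710282$)
$j{\left(v \right)} = v^{3}$
$\frac{F + j{\left(-697 \right)}}{-382391 + 395216} = \frac{710282 + \left(-697\right)^{3}}{-382391 + 395216} = \frac{710282 - 338608873}{12825} = \left(-337898591\right) \frac{1}{12825} = - \frac{337898591}{12825}$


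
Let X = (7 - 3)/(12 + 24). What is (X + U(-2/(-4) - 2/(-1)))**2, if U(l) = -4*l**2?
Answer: 50176/81 ≈ 619.46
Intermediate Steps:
X = 1/9 (X = 4/36 = 4*(1/36) = 1/9 ≈ 0.11111)
(X + U(-2/(-4) - 2/(-1)))**2 = (1/9 - 4*(-2/(-4) - 2/(-1))**2)**2 = (1/9 - 4*(-2*(-1/4) - 2*(-1))**2)**2 = (1/9 - 4*(1/2 + 2)**2)**2 = (1/9 - 4*(5/2)**2)**2 = (1/9 - 4*25/4)**2 = (1/9 - 25)**2 = (-224/9)**2 = 50176/81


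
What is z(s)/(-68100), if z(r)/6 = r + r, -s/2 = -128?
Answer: -256/5675 ≈ -0.045110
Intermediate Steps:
s = 256 (s = -2*(-128) = 256)
z(r) = 12*r (z(r) = 6*(r + r) = 6*(2*r) = 12*r)
z(s)/(-68100) = (12*256)/(-68100) = 3072*(-1/68100) = -256/5675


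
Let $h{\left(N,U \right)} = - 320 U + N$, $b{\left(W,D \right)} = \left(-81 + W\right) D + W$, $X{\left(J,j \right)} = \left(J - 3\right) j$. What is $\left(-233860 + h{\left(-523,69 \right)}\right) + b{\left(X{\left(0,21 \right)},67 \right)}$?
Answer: $-266174$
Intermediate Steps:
$X{\left(J,j \right)} = j \left(-3 + J\right)$ ($X{\left(J,j \right)} = \left(-3 + J\right) j = j \left(-3 + J\right)$)
$b{\left(W,D \right)} = W + D \left(-81 + W\right)$ ($b{\left(W,D \right)} = D \left(-81 + W\right) + W = W + D \left(-81 + W\right)$)
$h{\left(N,U \right)} = N - 320 U$
$\left(-233860 + h{\left(-523,69 \right)}\right) + b{\left(X{\left(0,21 \right)},67 \right)} = \left(-233860 - 22603\right) + \left(21 \left(-3 + 0\right) - 5427 + 67 \cdot 21 \left(-3 + 0\right)\right) = \left(-233860 - 22603\right) + \left(21 \left(-3\right) - 5427 + 67 \cdot 21 \left(-3\right)\right) = \left(-233860 - 22603\right) - 9711 = -256463 - 9711 = -266174$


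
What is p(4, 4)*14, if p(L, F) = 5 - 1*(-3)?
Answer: 112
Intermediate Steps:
p(L, F) = 8 (p(L, F) = 5 + 3 = 8)
p(4, 4)*14 = 8*14 = 112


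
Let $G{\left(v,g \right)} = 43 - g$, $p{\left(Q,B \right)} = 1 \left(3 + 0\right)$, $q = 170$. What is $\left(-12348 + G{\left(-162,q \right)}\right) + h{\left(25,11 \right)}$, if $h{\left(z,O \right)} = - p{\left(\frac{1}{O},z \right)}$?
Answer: $-12478$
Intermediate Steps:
$p{\left(Q,B \right)} = 3$ ($p{\left(Q,B \right)} = 1 \cdot 3 = 3$)
$h{\left(z,O \right)} = -3$ ($h{\left(z,O \right)} = \left(-1\right) 3 = -3$)
$\left(-12348 + G{\left(-162,q \right)}\right) + h{\left(25,11 \right)} = \left(-12348 + \left(43 - 170\right)\right) - 3 = \left(-12348 - 127\right) - 3 = -12475 - 3 = -12478$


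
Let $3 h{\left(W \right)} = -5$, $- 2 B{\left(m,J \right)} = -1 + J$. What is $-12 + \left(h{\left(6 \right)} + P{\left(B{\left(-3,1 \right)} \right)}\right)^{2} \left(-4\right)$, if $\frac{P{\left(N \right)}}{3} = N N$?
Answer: $- \frac{208}{9} \approx -23.111$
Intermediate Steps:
$B{\left(m,J \right)} = \frac{1}{2} - \frac{J}{2}$ ($B{\left(m,J \right)} = - \frac{-1 + J}{2} = \frac{1}{2} - \frac{J}{2}$)
$P{\left(N \right)} = 3 N^{2}$ ($P{\left(N \right)} = 3 N N = 3 N^{2}$)
$h{\left(W \right)} = - \frac{5}{3}$ ($h{\left(W \right)} = \frac{1}{3} \left(-5\right) = - \frac{5}{3}$)
$-12 + \left(h{\left(6 \right)} + P{\left(B{\left(-3,1 \right)} \right)}\right)^{2} \left(-4\right) = -12 + \left(- \frac{5}{3} + 3 \left(\frac{1}{2} - \frac{1}{2}\right)^{2}\right)^{2} \left(-4\right) = -12 + \left(- \frac{5}{3} + 3 \cdot 0^{2}\right)^{2} \left(-4\right) = -12 + \left(- \frac{5}{3} + 3 \cdot 0\right)^{2} \left(-4\right) = -12 + \left(- \frac{5}{3} + 0\right)^{2} \left(-4\right) = -12 + \left(- \frac{5}{3}\right)^{2} \left(-4\right) = -12 + \frac{25}{9} \left(-4\right) = -12 - \frac{100}{9} = - \frac{208}{9}$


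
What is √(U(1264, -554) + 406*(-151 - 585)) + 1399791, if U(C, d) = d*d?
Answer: 1399881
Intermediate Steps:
U(C, d) = d²
√(U(1264, -554) + 406*(-151 - 585)) + 1399791 = √((-554)² + 406*(-151 - 585)) + 1399791 = √(306916 + 406*(-736)) + 1399791 = √(306916 - 298816) + 1399791 = √8100 + 1399791 = 90 + 1399791 = 1399881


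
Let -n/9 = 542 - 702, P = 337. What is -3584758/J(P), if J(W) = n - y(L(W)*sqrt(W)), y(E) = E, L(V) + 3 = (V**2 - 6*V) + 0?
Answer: 80657055/65515210513 + 24991140397*sqrt(337)/262060842052 ≈ 1.7519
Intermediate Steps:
L(V) = -3 + V**2 - 6*V (L(V) = -3 + ((V**2 - 6*V) + 0) = -3 + (V**2 - 6*V) = -3 + V**2 - 6*V)
n = 1440 (n = -9*(542 - 702) = -9*(-160) = 1440)
J(W) = 1440 - sqrt(W)*(-3 + W**2 - 6*W) (J(W) = 1440 - (-3 + W**2 - 6*W)*sqrt(W) = 1440 - sqrt(W)*(-3 + W**2 - 6*W))
-3584758/J(P) = -3584758/(1440 + sqrt(337)*(3 - 1*337**2 + 6*337)) = -3584758/(1440 + sqrt(337)*(3 - 1*113569 + 2022)) = -3584758/(1440 + sqrt(337)*(3 - 113569 + 2022)) = -3584758/(1440 + sqrt(337)*(-111544)) = -3584758/(1440 - 111544*sqrt(337))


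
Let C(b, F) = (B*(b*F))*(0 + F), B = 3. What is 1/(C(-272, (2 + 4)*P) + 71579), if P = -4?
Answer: -1/398437 ≈ -2.5098e-6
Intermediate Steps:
C(b, F) = 3*b*F² (C(b, F) = (3*(b*F))*(0 + F) = (3*(F*b))*F = (3*F*b)*F = 3*b*F²)
1/(C(-272, (2 + 4)*P) + 71579) = 1/(3*(-272)*((2 + 4)*(-4))² + 71579) = 1/(3*(-272)*(6*(-4))² + 71579) = 1/(3*(-272)*(-24)² + 71579) = 1/(3*(-272)*576 + 71579) = 1/(-470016 + 71579) = 1/(-398437) = -1/398437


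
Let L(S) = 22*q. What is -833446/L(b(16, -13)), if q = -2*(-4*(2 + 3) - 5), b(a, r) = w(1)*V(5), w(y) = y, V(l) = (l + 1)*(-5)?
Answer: -416723/550 ≈ -757.68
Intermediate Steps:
V(l) = -5 - 5*l (V(l) = (1 + l)*(-5) = -5 - 5*l)
b(a, r) = -30 (b(a, r) = 1*(-5 - 5*5) = 1*(-5 - 25) = 1*(-30) = -30)
q = 50 (q = -2*(-4*5 - 5) = -2*(-20 - 5) = -2*(-25) = 50)
L(S) = 1100 (L(S) = 22*50 = 1100)
-833446/L(b(16, -13)) = -833446/1100 = -833446*1/1100 = -416723/550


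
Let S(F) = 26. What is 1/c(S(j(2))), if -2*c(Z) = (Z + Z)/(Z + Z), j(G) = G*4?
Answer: -2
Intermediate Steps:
j(G) = 4*G
c(Z) = -1/2 (c(Z) = -(Z + Z)/(2*(Z + Z)) = -2*Z/(2*(2*Z)) = -2*Z*1/(2*Z)/2 = -1/2*1 = -1/2)
1/c(S(j(2))) = 1/(-1/2) = -2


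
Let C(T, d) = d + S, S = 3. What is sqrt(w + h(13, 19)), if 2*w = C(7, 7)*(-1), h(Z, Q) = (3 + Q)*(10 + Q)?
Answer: sqrt(633) ≈ 25.159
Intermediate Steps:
C(T, d) = 3 + d (C(T, d) = d + 3 = 3 + d)
w = -5 (w = ((3 + 7)*(-1))/2 = (10*(-1))/2 = (1/2)*(-10) = -5)
sqrt(w + h(13, 19)) = sqrt(-5 + (30 + 19**2 + 13*19)) = sqrt(-5 + (30 + 361 + 247)) = sqrt(-5 + 638) = sqrt(633)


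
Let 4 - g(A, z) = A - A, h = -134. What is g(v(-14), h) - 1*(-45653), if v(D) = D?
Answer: 45657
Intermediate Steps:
g(A, z) = 4 (g(A, z) = 4 - (A - A) = 4 - 1*0 = 4 + 0 = 4)
g(v(-14), h) - 1*(-45653) = 4 - 1*(-45653) = 4 + 45653 = 45657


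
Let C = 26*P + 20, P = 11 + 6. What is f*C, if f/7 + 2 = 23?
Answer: 67914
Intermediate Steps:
f = 147 (f = -14 + 7*23 = -14 + 161 = 147)
P = 17
C = 462 (C = 26*17 + 20 = 442 + 20 = 462)
f*C = 147*462 = 67914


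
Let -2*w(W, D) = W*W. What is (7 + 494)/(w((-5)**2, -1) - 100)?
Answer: -334/275 ≈ -1.2145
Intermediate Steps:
w(W, D) = -W**2/2 (w(W, D) = -W*W/2 = -W**2/2)
(7 + 494)/(w((-5)**2, -1) - 100) = (7 + 494)/(-((-5)**2)**2/2 - 100) = 501/(-1/2*25**2 - 100) = 501/(-1/2*625 - 100) = 501/(-625/2 - 100) = 501/(-825/2) = 501*(-2/825) = -334/275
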